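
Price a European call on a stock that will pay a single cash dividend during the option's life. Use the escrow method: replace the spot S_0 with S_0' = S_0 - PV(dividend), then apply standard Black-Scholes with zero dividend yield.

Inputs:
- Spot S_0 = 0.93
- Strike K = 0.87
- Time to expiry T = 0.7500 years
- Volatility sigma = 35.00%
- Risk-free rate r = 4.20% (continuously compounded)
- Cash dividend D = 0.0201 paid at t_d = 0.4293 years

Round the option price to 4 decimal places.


Answer: Price = 0.1426

Derivation:
PV(D) = D * exp(-r * t_d) = 0.0201 * 0.98213098 = 0.01974083
S_0' = S_0 - PV(D) = 0.9300 - 0.01974083 = 0.91025917
d1 = (ln(S_0'/K) + (r + sigma^2/2)*T) / (sigma*sqrt(T)) = 0.40471807
d2 = d1 - sigma*sqrt(T) = 0.10160918
exp(-rT) = 0.96899096
N(d1) = 0.65715762; N(d2) = 0.54046655
C = S_0' * N(d1) - K * exp(-rT) * N(d2) = 0.91025917 * 0.65715762 - 0.8700 * 0.96899096 * 0.54046655 = 0.1426


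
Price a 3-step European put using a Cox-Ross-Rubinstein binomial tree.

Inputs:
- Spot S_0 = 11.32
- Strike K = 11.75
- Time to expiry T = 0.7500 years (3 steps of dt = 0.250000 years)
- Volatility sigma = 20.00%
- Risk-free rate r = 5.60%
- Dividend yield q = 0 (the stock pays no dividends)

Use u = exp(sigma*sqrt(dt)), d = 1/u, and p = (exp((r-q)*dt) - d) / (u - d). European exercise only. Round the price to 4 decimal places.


dt = T/N = 0.250000
u = exp(sigma*sqrt(dt)) = 1.105171; d = 1/u = 0.904837
p = (exp((r-q)*dt) - d) / (u - d) = 0.545396
Discount per step: exp(-r*dt) = 0.986098
Stock lattice S(k, i) with i counting down-moves:
  k=0: S(0,0) = 11.3200
  k=1: S(1,0) = 12.5105; S(1,1) = 10.2428
  k=2: S(2,0) = 13.8263; S(2,1) = 11.3200; S(2,2) = 9.2680
  k=3: S(3,0) = 15.2804; S(3,1) = 12.5105; S(3,2) = 10.2428; S(3,3) = 8.3861
Terminal payoffs V(N, i) = max(K - S_T, 0):
  V(3,0) = 0.000000; V(3,1) = 0.000000; V(3,2) = 1.507240; V(3,3) = 3.363938
Backward induction: V(k, i) = exp(-r*dt) * [p * V(k+1, i) + (1-p) * V(k+1, i+1)].
  V(2,0) = exp(-r*dt) * [p*0.000000 + (1-p)*0.000000] = 0.000000
  V(2,1) = exp(-r*dt) * [p*0.000000 + (1-p)*1.507240] = 0.675672
  V(2,2) = exp(-r*dt) * [p*1.507240 + (1-p)*3.363938] = 2.318614
  V(1,0) = exp(-r*dt) * [p*0.000000 + (1-p)*0.675672] = 0.302893
  V(1,1) = exp(-r*dt) * [p*0.675672 + (1-p)*2.318614] = 1.402783
  V(0,0) = exp(-r*dt) * [p*0.302893 + (1-p)*1.402783] = 0.791745

Answer: Price = V(0,0) = 0.7917


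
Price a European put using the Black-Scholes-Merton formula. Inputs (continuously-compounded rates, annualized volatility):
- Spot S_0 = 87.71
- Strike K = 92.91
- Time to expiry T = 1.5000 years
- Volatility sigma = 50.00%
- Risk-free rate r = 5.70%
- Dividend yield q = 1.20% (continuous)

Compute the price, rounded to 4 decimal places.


d1 = (ln(S/K) + (r - q + 0.5*sigma^2) * T) / (sigma * sqrt(T)) = 0.32236042
d2 = d1 - sigma * sqrt(T) = -0.29001202
exp(-rT) = 0.91805314; exp(-qT) = 0.98216103
P = K * exp(-rT) * N(-d2) - S_0 * exp(-qT) * N(-d1)
N(-d1) = 0.37358983; N(-d2) = 0.61409648
P = 92.9100 * 0.91805314 * 0.61409648 - 87.7100 * 0.98216103 * 0.37358983 = 20.1971

Answer: Price = 20.1971


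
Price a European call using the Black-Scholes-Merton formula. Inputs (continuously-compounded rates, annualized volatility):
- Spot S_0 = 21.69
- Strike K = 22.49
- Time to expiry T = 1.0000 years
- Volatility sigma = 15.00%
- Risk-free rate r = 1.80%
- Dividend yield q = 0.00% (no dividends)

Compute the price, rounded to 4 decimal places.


Answer: Price = 1.1189

Derivation:
d1 = (ln(S/K) + (r - q + 0.5*sigma^2) * T) / (sigma * sqrt(T)) = -0.04646294
d2 = d1 - sigma * sqrt(T) = -0.19646294
exp(-rT) = 0.98216103; exp(-qT) = 1.00000000
C = S_0 * exp(-qT) * N(d1) - K * exp(-rT) * N(d2)
N(d1) = 0.48147064; N(d2) = 0.42212392
C = 21.6900 * 1.00000000 * 0.48147064 - 22.4900 * 0.98216103 * 0.42212392 = 1.1189


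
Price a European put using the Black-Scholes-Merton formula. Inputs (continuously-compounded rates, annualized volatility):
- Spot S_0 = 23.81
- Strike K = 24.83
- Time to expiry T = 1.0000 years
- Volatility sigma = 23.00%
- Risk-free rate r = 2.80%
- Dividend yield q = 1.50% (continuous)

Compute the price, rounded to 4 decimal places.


d1 = (ln(S/K) + (r - q + 0.5*sigma^2) * T) / (sigma * sqrt(T)) = -0.01085626
d2 = d1 - sigma * sqrt(T) = -0.24085626
exp(-rT) = 0.97238837; exp(-qT) = 0.98511194
P = K * exp(-rT) * N(-d2) - S_0 * exp(-qT) * N(-d1)
N(-d1) = 0.50433093; N(-d2) = 0.59516674
P = 24.8300 * 0.97238837 * 0.59516674 - 23.8100 * 0.98511194 * 0.50433093 = 2.5406

Answer: Price = 2.5406


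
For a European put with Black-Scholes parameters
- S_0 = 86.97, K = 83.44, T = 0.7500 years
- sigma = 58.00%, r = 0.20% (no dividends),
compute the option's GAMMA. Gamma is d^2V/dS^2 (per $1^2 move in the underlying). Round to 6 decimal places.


Answer: Gamma = 0.008629

Derivation:
d1 = 0.3366259079; d2 = -0.1656688263
phi(d1) = 0.3769672241; exp(-qT) = 1.0000000000; exp(-rT) = 0.9985011244
Gamma = exp(-qT) * phi(d1) / (S * sigma * sqrt(T)) = 1.0000000000 * 0.3769672241 / (86.9700 * 0.5800 * 0.8660254038) = 0.008629


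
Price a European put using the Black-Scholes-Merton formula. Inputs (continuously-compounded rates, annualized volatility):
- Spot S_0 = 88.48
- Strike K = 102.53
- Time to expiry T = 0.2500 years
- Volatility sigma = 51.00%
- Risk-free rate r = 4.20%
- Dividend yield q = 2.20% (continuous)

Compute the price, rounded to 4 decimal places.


Answer: Price = 17.7921

Derivation:
d1 = (ln(S/K) + (r - q + 0.5*sigma^2) * T) / (sigma * sqrt(T)) = -0.43084863
d2 = d1 - sigma * sqrt(T) = -0.68584863
exp(-rT) = 0.98955493; exp(-qT) = 0.99451510
P = K * exp(-rT) * N(-d2) - S_0 * exp(-qT) * N(-d1)
N(-d1) = 0.66671078; N(-d2) = 0.75359572
P = 102.5300 * 0.98955493 * 0.75359572 - 88.4800 * 0.99451510 * 0.66671078 = 17.7921


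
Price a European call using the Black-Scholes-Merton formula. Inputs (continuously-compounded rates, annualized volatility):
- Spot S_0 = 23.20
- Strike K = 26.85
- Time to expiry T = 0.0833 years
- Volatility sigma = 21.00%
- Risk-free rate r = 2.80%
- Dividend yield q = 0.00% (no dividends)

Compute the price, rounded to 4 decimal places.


Answer: Price = 0.0045

Derivation:
d1 = (ln(S/K) + (r - q + 0.5*sigma^2) * T) / (sigma * sqrt(T)) = -2.34194342
d2 = d1 - sigma * sqrt(T) = -2.40255307
exp(-rT) = 0.99767032; exp(-qT) = 1.00000000
C = S_0 * exp(-qT) * N(d1) - K * exp(-rT) * N(d2)
N(d1) = 0.00959181; N(d2) = 0.00814054
C = 23.2000 * 1.00000000 * 0.00959181 - 26.8500 * 0.99767032 * 0.00814054 = 0.0045


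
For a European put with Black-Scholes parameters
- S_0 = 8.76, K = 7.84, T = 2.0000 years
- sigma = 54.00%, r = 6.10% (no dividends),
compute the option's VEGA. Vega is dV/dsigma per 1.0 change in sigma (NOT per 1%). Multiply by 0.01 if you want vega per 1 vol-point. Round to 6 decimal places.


Answer: Vega = 3.903703

Derivation:
d1 = 0.6868849291; d2 = -0.0767903946
phi(d1) = 0.3151066941; exp(-qT) = 1.0000000000; exp(-rT) = 0.8851483685
Vega = S * exp(-qT) * phi(d1) * sqrt(T) = 8.7600 * 1.0000000000 * 0.3151066941 * 1.4142135624 = 3.903703


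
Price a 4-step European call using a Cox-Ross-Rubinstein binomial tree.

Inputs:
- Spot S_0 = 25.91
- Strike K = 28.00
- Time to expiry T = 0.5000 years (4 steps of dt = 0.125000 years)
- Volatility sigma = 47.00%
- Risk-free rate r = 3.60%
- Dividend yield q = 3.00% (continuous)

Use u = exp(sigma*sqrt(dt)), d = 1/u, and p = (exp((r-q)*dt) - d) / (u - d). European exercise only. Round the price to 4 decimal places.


Answer: Price = V(0,0) = 2.6743

Derivation:
dt = T/N = 0.125000
u = exp(sigma*sqrt(dt)) = 1.180774; d = 1/u = 0.846902
p = (exp((r-q)*dt) - d) / (u - d) = 0.460800
Discount per step: exp(-r*dt) = 0.995510
Stock lattice S(k, i) with i counting down-moves:
  k=0: S(0,0) = 25.9100
  k=1: S(1,0) = 30.5939; S(1,1) = 21.9432
  k=2: S(2,0) = 36.1244; S(2,1) = 25.9100; S(2,2) = 18.5838
  k=3: S(3,0) = 42.6548; S(3,1) = 30.5939; S(3,2) = 21.9432; S(3,3) = 15.7386
  k=4: S(4,0) = 50.3656; S(4,1) = 36.1244; S(4,2) = 25.9100; S(4,3) = 18.5838; S(4,4) = 13.3291
Terminal payoffs V(N, i) = max(S_T - K, 0):
  V(4,0) = 22.365649; V(4,1) = 8.124423; V(4,2) = 0.000000; V(4,3) = 0.000000; V(4,4) = 0.000000
Backward induction: V(k, i) = exp(-r*dt) * [p * V(k+1, i) + (1-p) * V(k+1, i+1)].
  V(3,0) = exp(-r*dt) * [p*22.365649 + (1-p)*8.124423] = 14.620838
  V(3,1) = exp(-r*dt) * [p*8.124423 + (1-p)*0.000000] = 3.726925
  V(3,2) = exp(-r*dt) * [p*0.000000 + (1-p)*0.000000] = 0.000000
  V(3,3) = exp(-r*dt) * [p*0.000000 + (1-p)*0.000000] = 0.000000
  V(2,0) = exp(-r*dt) * [p*14.620838 + (1-p)*3.726925] = 8.707568
  V(2,1) = exp(-r*dt) * [p*3.726925 + (1-p)*0.000000] = 1.709657
  V(2,2) = exp(-r*dt) * [p*0.000000 + (1-p)*0.000000] = 0.000000
  V(1,0) = exp(-r*dt) * [p*8.707568 + (1-p)*1.709657] = 4.912140
  V(1,1) = exp(-r*dt) * [p*1.709657 + (1-p)*0.000000] = 0.784273
  V(0,0) = exp(-r*dt) * [p*4.912140 + (1-p)*0.784273] = 2.674332


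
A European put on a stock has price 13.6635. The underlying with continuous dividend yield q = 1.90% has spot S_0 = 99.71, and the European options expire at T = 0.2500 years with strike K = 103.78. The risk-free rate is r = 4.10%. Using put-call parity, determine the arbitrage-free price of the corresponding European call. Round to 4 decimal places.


Answer: Call price = 10.1793

Derivation:
Put-call parity: C - P = S_0 * exp(-qT) - K * exp(-rT).
S_0 * exp(-qT) = 99.7100 * 0.99526126 = 99.23750057
K * exp(-rT) = 103.7800 * 0.98980235 = 102.72168811
C = P + S*exp(-qT) - K*exp(-rT)
C = 13.6635 + 99.23750057 - 102.72168811 = 10.1793


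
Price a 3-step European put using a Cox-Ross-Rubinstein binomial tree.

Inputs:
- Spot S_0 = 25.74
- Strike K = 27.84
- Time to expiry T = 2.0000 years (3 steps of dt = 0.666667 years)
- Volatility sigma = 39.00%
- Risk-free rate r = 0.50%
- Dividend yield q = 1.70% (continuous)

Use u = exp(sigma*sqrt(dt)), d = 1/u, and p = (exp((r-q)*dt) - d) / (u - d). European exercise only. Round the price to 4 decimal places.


Answer: Price = V(0,0) = 7.5409

Derivation:
dt = T/N = 0.666667
u = exp(sigma*sqrt(dt)) = 1.374972; d = 1/u = 0.727287
p = (exp((r-q)*dt) - d) / (u - d) = 0.408755
Discount per step: exp(-r*dt) = 0.996672
Stock lattice S(k, i) with i counting down-moves:
  k=0: S(0,0) = 25.7400
  k=1: S(1,0) = 35.3918; S(1,1) = 18.7204
  k=2: S(2,0) = 48.6627; S(2,1) = 25.7400; S(2,2) = 13.6151
  k=3: S(3,0) = 66.9099; S(3,1) = 35.3918; S(3,2) = 18.7204; S(3,3) = 9.9021
Terminal payoffs V(N, i) = max(K - S_T, 0):
  V(3,0) = 0.000000; V(3,1) = 0.000000; V(3,2) = 9.119624; V(3,3) = 17.937916
Backward induction: V(k, i) = exp(-r*dt) * [p * V(k+1, i) + (1-p) * V(k+1, i+1)].
  V(2,0) = exp(-r*dt) * [p*0.000000 + (1-p)*0.000000] = 0.000000
  V(2,1) = exp(-r*dt) * [p*0.000000 + (1-p)*9.119624] = 5.373988
  V(2,2) = exp(-r*dt) * [p*9.119624 + (1-p)*17.937916] = 14.285696
  V(1,0) = exp(-r*dt) * [p*0.000000 + (1-p)*5.373988] = 3.166769
  V(1,1) = exp(-r*dt) * [p*5.373988 + (1-p)*14.285696] = 10.607572
  V(0,0) = exp(-r*dt) * [p*3.166769 + (1-p)*10.607572] = 7.540928


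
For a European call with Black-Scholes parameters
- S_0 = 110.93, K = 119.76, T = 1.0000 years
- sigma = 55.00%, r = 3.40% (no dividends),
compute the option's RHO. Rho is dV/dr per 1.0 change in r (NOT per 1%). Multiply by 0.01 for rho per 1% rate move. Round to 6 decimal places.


Answer: Rho = 41.933439

Derivation:
d1 = 0.1975629666; d2 = -0.3524370334
phi(d1) = 0.3912321755; exp(-qT) = 1.0000000000; exp(-rT) = 0.9665715046
N(d2) = 0.3622552664
Rho = K*T*exp(-rT)*N(d2) = 119.7600 * 1.0000 * 0.9665715046 * 0.3622552664 = 41.933439


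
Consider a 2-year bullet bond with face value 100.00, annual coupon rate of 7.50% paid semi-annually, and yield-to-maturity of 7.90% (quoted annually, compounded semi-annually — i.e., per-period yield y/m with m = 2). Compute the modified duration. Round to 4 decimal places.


Answer: Modified duration = 1.8218

Derivation:
Coupon per period c = face * coupon_rate / m = 3.750000
Periods per year m = 2; per-period yield y/m = 0.039500
Number of cashflows N = 4
Cashflows (t years, CF_t, discount factor 1/(1+y/m)^(m*t), PV):
  t = 0.5000: CF_t = 3.750000, DF = 0.962001, PV = 3.607504
  t = 1.0000: CF_t = 3.750000, DF = 0.925446, PV = 3.470422
  t = 1.5000: CF_t = 3.750000, DF = 0.890280, PV = 3.338549
  t = 2.0000: CF_t = 103.750000, DF = 0.856450, PV = 88.856690
Price P = sum_t PV_t = 99.273165
First compute Macaulay numerator sum_t t * PV_t:
  t * PV_t at t = 0.5000: 1.803752
  t * PV_t at t = 1.0000: 3.470422
  t * PV_t at t = 1.5000: 5.007824
  t * PV_t at t = 2.0000: 177.713380
Macaulay duration D = 187.995377 / 99.273165 = 1.893718
Modified duration = D / (1 + y/m) = 1.893718 / (1 + 0.039500) = 1.821759


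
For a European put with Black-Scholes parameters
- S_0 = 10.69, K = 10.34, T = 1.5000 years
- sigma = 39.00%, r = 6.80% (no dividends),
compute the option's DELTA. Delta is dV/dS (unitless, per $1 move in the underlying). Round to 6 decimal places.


d1 = 0.5220634251; d2 = 0.0444129253
phi(d1) = 0.3481180463; exp(-qT) = 1.0000000000; exp(-rT) = 0.9030295517
N(-d1) = 0.3008130855
Delta = -exp(-qT) * N(-d1) = -1.0000000000 * 0.3008130855 = -0.300813

Answer: Delta = -0.300813


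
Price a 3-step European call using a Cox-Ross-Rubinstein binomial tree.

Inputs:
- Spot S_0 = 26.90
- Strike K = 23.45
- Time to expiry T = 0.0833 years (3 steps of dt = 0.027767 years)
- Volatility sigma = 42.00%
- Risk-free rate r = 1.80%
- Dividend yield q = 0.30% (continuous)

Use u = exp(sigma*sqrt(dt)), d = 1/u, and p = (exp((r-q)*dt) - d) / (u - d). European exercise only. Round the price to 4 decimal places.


dt = T/N = 0.027767
u = exp(sigma*sqrt(dt)) = 1.072493; d = 1/u = 0.932407
p = (exp((r-q)*dt) - d) / (u - d) = 0.485484
Discount per step: exp(-r*dt) = 0.999500
Stock lattice S(k, i) with i counting down-moves:
  k=0: S(0,0) = 26.9000
  k=1: S(1,0) = 28.8501; S(1,1) = 25.0817
  k=2: S(2,0) = 30.9415; S(2,1) = 26.9000; S(2,2) = 23.3864
  k=3: S(3,0) = 33.1845; S(3,1) = 28.8501; S(3,2) = 25.0817; S(3,3) = 21.8056
Terminal payoffs V(N, i) = max(S_T - K, 0):
  V(3,0) = 9.734546; V(3,1) = 5.400066; V(3,2) = 1.631745; V(3,3) = 0.000000
Backward induction: V(k, i) = exp(-r*dt) * [p * V(k+1, i) + (1-p) * V(k+1, i+1)].
  V(2,0) = exp(-r*dt) * [p*9.734546 + (1-p)*5.400066] = 7.500639
  V(2,1) = exp(-r*dt) * [p*5.400066 + (1-p)*1.631745] = 3.459477
  V(2,2) = exp(-r*dt) * [p*1.631745 + (1-p)*0.000000] = 0.791791
  V(1,0) = exp(-r*dt) * [p*7.500639 + (1-p)*3.459477] = 5.418689
  V(1,1) = exp(-r*dt) * [p*3.459477 + (1-p)*0.791791] = 2.085868
  V(0,0) = exp(-r*dt) * [p*5.418689 + (1-p)*2.085868] = 3.702050

Answer: Price = V(0,0) = 3.7020


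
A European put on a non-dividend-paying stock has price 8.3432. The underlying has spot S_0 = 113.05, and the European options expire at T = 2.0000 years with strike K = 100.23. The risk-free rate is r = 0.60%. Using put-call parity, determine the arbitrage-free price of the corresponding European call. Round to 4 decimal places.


Answer: Call price = 22.3588

Derivation:
Put-call parity: C - P = S_0 * exp(-qT) - K * exp(-rT).
S_0 * exp(-qT) = 113.0500 * 1.00000000 = 113.05000000
K * exp(-rT) = 100.2300 * 0.98807171 = 99.03442778
C = P + S*exp(-qT) - K*exp(-rT)
C = 8.3432 + 113.05000000 - 99.03442778 = 22.3588


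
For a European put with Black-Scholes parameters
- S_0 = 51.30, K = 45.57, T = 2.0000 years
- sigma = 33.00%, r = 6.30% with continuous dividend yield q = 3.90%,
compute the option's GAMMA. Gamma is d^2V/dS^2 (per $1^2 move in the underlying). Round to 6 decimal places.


d1 = 0.5899866428; d2 = 0.1232961672
phi(d1) = 0.3352158412; exp(-qT) = 0.9249644265; exp(-rT) = 0.8816148468
Gamma = exp(-qT) * phi(d1) / (S * sigma * sqrt(T)) = 0.9249644265 * 0.3352158412 / (51.3000 * 0.3300 * 1.4142135624) = 0.012951

Answer: Gamma = 0.012951


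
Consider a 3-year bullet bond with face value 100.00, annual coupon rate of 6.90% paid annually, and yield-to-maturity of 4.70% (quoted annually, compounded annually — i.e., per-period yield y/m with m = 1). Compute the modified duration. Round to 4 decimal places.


Answer: Modified duration = 2.6899

Derivation:
Coupon per period c = face * coupon_rate / m = 6.900000
Periods per year m = 1; per-period yield y/m = 0.047000
Number of cashflows N = 3
Cashflows (t years, CF_t, discount factor 1/(1+y/m)^(m*t), PV):
  t = 1.0000: CF_t = 6.900000, DF = 0.955110, PV = 6.590258
  t = 2.0000: CF_t = 6.900000, DF = 0.912235, PV = 6.294420
  t = 3.0000: CF_t = 106.900000, DF = 0.871284, PV = 93.140306
Price P = sum_t PV_t = 106.024984
First compute Macaulay numerator sum_t t * PV_t:
  t * PV_t at t = 1.0000: 6.590258
  t * PV_t at t = 2.0000: 12.588840
  t * PV_t at t = 3.0000: 279.420918
Macaulay duration D = 298.600016 / 106.024984 = 2.816317
Modified duration = D / (1 + y/m) = 2.816317 / (1 + 0.047000) = 2.689893


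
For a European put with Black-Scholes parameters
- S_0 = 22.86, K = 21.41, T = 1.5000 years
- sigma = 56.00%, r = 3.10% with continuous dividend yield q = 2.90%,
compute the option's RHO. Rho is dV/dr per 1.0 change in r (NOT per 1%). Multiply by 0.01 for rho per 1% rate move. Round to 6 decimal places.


d1 = 0.4428481434; d2 = -0.2430089846
phi(d1) = 0.3616798784; exp(-qT) = 0.9574325541; exp(-rT) = 0.9545645606
N(-d2) = 0.5960007813
Rho = -K*T*exp(-rT)*N(-d2) = -21.4100 * 1.5000 * 0.9545645606 * 0.5960007813 = -18.270905

Answer: Rho = -18.270905


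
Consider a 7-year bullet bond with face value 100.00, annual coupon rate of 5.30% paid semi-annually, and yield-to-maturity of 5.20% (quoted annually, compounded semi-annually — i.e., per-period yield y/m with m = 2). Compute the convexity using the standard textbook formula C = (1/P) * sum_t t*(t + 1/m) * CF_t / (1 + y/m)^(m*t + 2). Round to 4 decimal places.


Answer: Convexity = 39.9499

Derivation:
Coupon per period c = face * coupon_rate / m = 2.650000
Periods per year m = 2; per-period yield y/m = 0.026000
Number of cashflows N = 14
Cashflows (t years, CF_t, discount factor 1/(1+y/m)^(m*t), PV):
  t = 0.5000: CF_t = 2.650000, DF = 0.974659, PV = 2.582846
  t = 1.0000: CF_t = 2.650000, DF = 0.949960, PV = 2.517394
  t = 1.5000: CF_t = 2.650000, DF = 0.925887, PV = 2.453600
  t = 2.0000: CF_t = 2.650000, DF = 0.902424, PV = 2.391423
  t = 2.5000: CF_t = 2.650000, DF = 0.879555, PV = 2.330822
  t = 3.0000: CF_t = 2.650000, DF = 0.857266, PV = 2.271756
  t = 3.5000: CF_t = 2.650000, DF = 0.835542, PV = 2.214187
  t = 4.0000: CF_t = 2.650000, DF = 0.814369, PV = 2.158077
  t = 4.5000: CF_t = 2.650000, DF = 0.793732, PV = 2.103389
  t = 5.0000: CF_t = 2.650000, DF = 0.773618, PV = 2.050087
  t = 5.5000: CF_t = 2.650000, DF = 0.754013, PV = 1.998135
  t = 6.0000: CF_t = 2.650000, DF = 0.734906, PV = 1.947500
  t = 6.5000: CF_t = 2.650000, DF = 0.716282, PV = 1.898148
  t = 7.0000: CF_t = 102.650000, DF = 0.698131, PV = 71.663151
Price P = sum_t PV_t = 100.580517
Convexity numerator sum_t t*(t + 1/m) * CF_t / (1+y/m)^(m*t + 2):
  t = 0.5000: term = 1.226800
  t = 1.0000: term = 3.587135
  t = 1.5000: term = 6.992465
  t = 2.0000: term = 11.358781
  t = 2.5000: term = 16.606404
  t = 3.0000: term = 22.659811
  t = 3.5000: term = 29.447448
  t = 4.0000: term = 36.901564
  t = 4.5000: term = 44.958046
  t = 5.0000: term = 53.556260
  t = 5.5000: term = 62.638900
  t = 6.0000: term = 72.151843
  t = 6.5000: term = 82.044006
  t = 7.0000: term = 3574.048855
Convexity = (1/P) * sum = 4018.178318 / 100.580517 = 39.949867


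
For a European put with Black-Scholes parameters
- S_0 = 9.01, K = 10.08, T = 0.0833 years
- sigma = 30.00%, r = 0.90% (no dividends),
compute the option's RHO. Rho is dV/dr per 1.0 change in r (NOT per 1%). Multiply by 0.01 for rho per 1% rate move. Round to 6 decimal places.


d1 = -1.2440921596; d2 = -1.3306773777
phi(d1) = 0.1839996941; exp(-qT) = 1.0000000000; exp(-rT) = 0.9992505810
N(-d2) = 0.9083524051
Rho = -K*T*exp(-rT)*N(-d2) = -10.0800 * 0.0833 * 0.9992505810 * 0.9083524051 = -0.762139

Answer: Rho = -0.762139


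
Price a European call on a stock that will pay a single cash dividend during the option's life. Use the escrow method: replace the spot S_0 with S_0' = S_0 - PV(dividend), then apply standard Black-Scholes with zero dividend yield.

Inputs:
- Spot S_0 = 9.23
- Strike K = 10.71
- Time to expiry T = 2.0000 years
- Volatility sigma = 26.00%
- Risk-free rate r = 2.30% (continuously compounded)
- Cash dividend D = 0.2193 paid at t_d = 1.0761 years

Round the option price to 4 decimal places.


PV(D) = D * exp(-r * t_d) = 0.2193 * 0.97555348 = 0.21393888
S_0' = S_0 - PV(D) = 9.2300 - 0.21393888 = 9.01606112
d1 = (ln(S_0'/K) + (r + sigma^2/2)*T) / (sigma*sqrt(T)) = -0.15929029
d2 = d1 - sigma*sqrt(T) = -0.52698582
exp(-rT) = 0.95504196
N(d1) = 0.43672008; N(d2) = 0.29910172
C = S_0' * N(d1) - K * exp(-rT) * N(d2) = 9.01606112 * 0.43672008 - 10.7100 * 0.95504196 * 0.29910172 = 0.8781

Answer: Price = 0.8781


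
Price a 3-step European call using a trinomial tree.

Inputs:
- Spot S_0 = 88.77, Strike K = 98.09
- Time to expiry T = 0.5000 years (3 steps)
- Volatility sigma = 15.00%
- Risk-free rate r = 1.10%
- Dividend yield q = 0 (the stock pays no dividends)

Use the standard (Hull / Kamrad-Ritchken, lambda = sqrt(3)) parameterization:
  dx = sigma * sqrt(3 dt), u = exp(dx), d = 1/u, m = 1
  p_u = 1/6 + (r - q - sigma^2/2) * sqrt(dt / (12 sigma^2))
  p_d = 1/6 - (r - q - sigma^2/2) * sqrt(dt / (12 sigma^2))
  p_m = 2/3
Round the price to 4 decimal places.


Answer: Price = V(0,0) = 0.8961

Derivation:
dt = T/N = 0.166667; dx = sigma*sqrt(3*dt) = 0.106066
u = exp(dx) = 1.111895; d = 1/u = 0.899365
p_u = 0.166470, p_m = 0.666667, p_d = 0.166863
Discount per step: exp(-r*dt) = 0.998168
Stock lattice S(k, j) with j the centered position index:
  k=0: S(0,+0) = 88.7700
  k=1: S(1,-1) = 79.8367; S(1,+0) = 88.7700; S(1,+1) = 98.7029
  k=2: S(2,-2) = 71.8023; S(2,-1) = 79.8367; S(2,+0) = 88.7700; S(2,+1) = 98.7029; S(2,+2) = 109.7473
  k=3: S(3,-3) = 64.5765; S(3,-2) = 71.8023; S(3,-1) = 79.8367; S(3,+0) = 88.7700; S(3,+1) = 98.7029; S(3,+2) = 109.7473; S(3,+3) = 122.0275
Terminal payoffs V(N, j) = max(S_T - K, 0):
  V(3,-3) = 0.000000; V(3,-2) = 0.000000; V(3,-1) = 0.000000; V(3,+0) = 0.000000; V(3,+1) = 0.612944; V(3,+2) = 11.657337; V(3,+3) = 23.937546
Backward induction: V(k, j) = exp(-r*dt) * [p_u * V(k+1, j+1) + p_m * V(k+1, j) + p_d * V(k+1, j-1)]
  V(2,-2) = exp(-r*dt) * [p_u*0.000000 + p_m*0.000000 + p_d*0.000000] = 0.000000
  V(2,-1) = exp(-r*dt) * [p_u*0.000000 + p_m*0.000000 + p_d*0.000000] = 0.000000
  V(2,+0) = exp(-r*dt) * [p_u*0.612944 + p_m*0.000000 + p_d*0.000000] = 0.101850
  V(2,+1) = exp(-r*dt) * [p_u*11.657337 + p_m*0.612944 + p_d*0.000000] = 2.344926
  V(2,+2) = exp(-r*dt) * [p_u*23.937546 + p_m*11.657337 + p_d*0.612944] = 11.837004
  V(1,-1) = exp(-r*dt) * [p_u*0.101850 + p_m*0.000000 + p_d*0.000000] = 0.016924
  V(1,+0) = exp(-r*dt) * [p_u*2.344926 + p_m*0.101850 + p_d*0.000000] = 0.457421
  V(1,+1) = exp(-r*dt) * [p_u*11.837004 + p_m*2.344926 + p_d*0.101850] = 3.544284
  V(0,+0) = exp(-r*dt) * [p_u*3.544284 + p_m*0.457421 + p_d*0.016924] = 0.896145


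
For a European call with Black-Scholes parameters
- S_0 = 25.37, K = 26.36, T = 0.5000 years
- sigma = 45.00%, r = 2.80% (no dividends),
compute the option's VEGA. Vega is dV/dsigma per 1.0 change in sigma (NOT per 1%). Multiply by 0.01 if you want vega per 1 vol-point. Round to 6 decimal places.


Answer: Vega = 7.132258

Derivation:
d1 = 0.0827932913; d2 = -0.2354047602
phi(d1) = 0.3975773003; exp(-qT) = 1.0000000000; exp(-rT) = 0.9860975443
Vega = S * exp(-qT) * phi(d1) * sqrt(T) = 25.3700 * 1.0000000000 * 0.3975773003 * 0.7071067812 = 7.132258


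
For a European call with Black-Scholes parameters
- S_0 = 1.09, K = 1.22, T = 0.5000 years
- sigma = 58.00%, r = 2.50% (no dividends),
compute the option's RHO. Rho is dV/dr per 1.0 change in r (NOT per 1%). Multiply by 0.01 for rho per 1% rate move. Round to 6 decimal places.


d1 = -0.0391911800; d2 = -0.4493131131
phi(d1) = 0.3986360206; exp(-qT) = 1.0000000000; exp(-rT) = 0.9875778005
N(d2) = 0.3266028998
Rho = K*T*exp(-rT)*N(d2) = 1.2200 * 0.5000 * 0.9875778005 * 0.3266028998 = 0.196753

Answer: Rho = 0.196753


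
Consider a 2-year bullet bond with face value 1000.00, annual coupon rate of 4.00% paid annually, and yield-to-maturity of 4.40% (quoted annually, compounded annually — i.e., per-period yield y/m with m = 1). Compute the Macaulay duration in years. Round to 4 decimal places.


Coupon per period c = face * coupon_rate / m = 40.000000
Periods per year m = 1; per-period yield y/m = 0.044000
Number of cashflows N = 2
Cashflows (t years, CF_t, discount factor 1/(1+y/m)^(m*t), PV):
  t = 1.0000: CF_t = 40.000000, DF = 0.957854, PV = 38.314176
  t = 2.0000: CF_t = 1040.000000, DF = 0.917485, PV = 954.184466
Price P = sum_t PV_t = 992.498642
Macaulay numerator sum_t t * PV_t:
  t * PV_t at t = 1.0000: 38.314176
  t * PV_t at t = 2.0000: 1908.368932
Macaulay duration D = (sum_t t * PV_t) / P = 1946.683108 / 992.498642 = 1.961396

Answer: Macaulay duration = 1.9614 years


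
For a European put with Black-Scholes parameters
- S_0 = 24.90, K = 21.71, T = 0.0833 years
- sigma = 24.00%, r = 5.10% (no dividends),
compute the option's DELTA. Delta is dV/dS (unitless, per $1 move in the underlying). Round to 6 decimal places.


Answer: Delta = -0.018986

Derivation:
d1 = 2.0751544356; d2 = 2.0058862611
phi(d1) = 0.0463250930; exp(-qT) = 1.0000000000; exp(-rT) = 0.9957607113
N(-d1) = 0.0189861120
Delta = -exp(-qT) * N(-d1) = -1.0000000000 * 0.0189861120 = -0.018986


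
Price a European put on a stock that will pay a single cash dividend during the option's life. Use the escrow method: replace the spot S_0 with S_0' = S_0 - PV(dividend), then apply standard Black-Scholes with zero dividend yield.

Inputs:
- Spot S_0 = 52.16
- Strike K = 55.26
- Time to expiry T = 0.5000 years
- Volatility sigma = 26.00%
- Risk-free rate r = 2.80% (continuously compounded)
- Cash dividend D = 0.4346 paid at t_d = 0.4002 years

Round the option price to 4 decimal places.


Answer: Price = 5.4248

Derivation:
PV(D) = D * exp(-r * t_d) = 0.4346 * 0.98885695 = 0.42975723
S_0' = S_0 - PV(D) = 52.1600 - 0.42975723 = 51.73024277
d1 = (ln(S_0'/K) + (r + sigma^2/2)*T) / (sigma*sqrt(T)) = -0.19095551
d2 = d1 - sigma*sqrt(T) = -0.37480327
exp(-rT) = 0.98609754
N(-d1) = 0.57571977; N(-d2) = 0.64609661
P = K * exp(-rT) * N(-d2) - S_0' * N(-d1) = 55.2600 * 0.98609754 * 0.64609661 - 51.73024277 * 0.57571977 = 5.4248


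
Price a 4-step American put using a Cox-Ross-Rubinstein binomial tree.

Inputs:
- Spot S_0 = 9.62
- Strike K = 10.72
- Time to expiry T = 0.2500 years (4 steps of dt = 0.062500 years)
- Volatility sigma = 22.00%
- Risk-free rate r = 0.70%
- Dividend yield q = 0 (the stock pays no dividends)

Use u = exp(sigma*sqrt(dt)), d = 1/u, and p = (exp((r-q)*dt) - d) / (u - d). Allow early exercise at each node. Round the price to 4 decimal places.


Answer: Price = V(0,0) = 1.1661

Derivation:
dt = T/N = 0.062500
u = exp(sigma*sqrt(dt)) = 1.056541; d = 1/u = 0.946485
p = (exp((r-q)*dt) - d) / (u - d) = 0.490230
Discount per step: exp(-r*dt) = 0.999563
Stock lattice S(k, i) with i counting down-moves:
  k=0: S(0,0) = 9.6200
  k=1: S(1,0) = 10.1639; S(1,1) = 9.1052
  k=2: S(2,0) = 10.7386; S(2,1) = 9.6200; S(2,2) = 8.6179
  k=3: S(3,0) = 11.3458; S(3,1) = 10.1639; S(3,2) = 9.1052; S(3,3) = 8.1567
  k=4: S(4,0) = 11.9873; S(4,1) = 10.7386; S(4,2) = 9.6200; S(4,3) = 8.6179; S(4,4) = 7.7202
Terminal payoffs V(N, i) = max(K - S_T, 0):
  V(4,0) = 0.000000; V(4,1) = 0.000000; V(4,2) = 1.100000; V(4,3) = 2.102076; V(4,4) = 2.999769
Backward induction: V(k, i) = exp(-r*dt) * [p * V(k+1, i) + (1-p) * V(k+1, i+1)]; then take max(V_cont, immediate exercise) for American.
  V(3,0) = exp(-r*dt) * [p*0.000000 + (1-p)*0.000000] = 0.000000; exercise = 0.000000; V(3,0) = max -> 0.000000
  V(3,1) = exp(-r*dt) * [p*0.000000 + (1-p)*1.100000] = 0.560502; exercise = 0.556079; V(3,1) = max -> 0.560502
  V(3,2) = exp(-r*dt) * [p*1.100000 + (1-p)*2.102076] = 1.610124; exercise = 1.614813; V(3,2) = max -> 1.614813
  V(3,3) = exp(-r*dt) * [p*2.102076 + (1-p)*2.999769] = 2.558574; exercise = 2.563263; V(3,3) = max -> 2.563263
  V(2,0) = exp(-r*dt) * [p*0.000000 + (1-p)*0.560502] = 0.285602; exercise = 0.000000; V(2,0) = max -> 0.285602
  V(2,1) = exp(-r*dt) * [p*0.560502 + (1-p)*1.614813] = 1.097478; exercise = 1.100000; V(2,1) = max -> 1.100000
  V(2,2) = exp(-r*dt) * [p*1.614813 + (1-p)*2.563263] = 2.097387; exercise = 2.102076; V(2,2) = max -> 2.102076
  V(1,0) = exp(-r*dt) * [p*0.285602 + (1-p)*1.100000] = 0.700452; exercise = 0.556079; V(1,0) = max -> 0.700452
  V(1,1) = exp(-r*dt) * [p*1.100000 + (1-p)*2.102076] = 1.610124; exercise = 1.614813; V(1,1) = max -> 1.614813
  V(0,0) = exp(-r*dt) * [p*0.700452 + (1-p)*1.614813] = 1.166056; exercise = 1.100000; V(0,0) = max -> 1.166056


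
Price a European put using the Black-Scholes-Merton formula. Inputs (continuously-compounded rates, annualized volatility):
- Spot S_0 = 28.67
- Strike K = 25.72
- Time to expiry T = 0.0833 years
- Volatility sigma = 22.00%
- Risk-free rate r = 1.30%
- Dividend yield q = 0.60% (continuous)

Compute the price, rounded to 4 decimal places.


d1 = (ln(S/K) + (r - q + 0.5*sigma^2) * T) / (sigma * sqrt(T)) = 1.75100233
d2 = d1 - sigma * sqrt(T) = 1.68750651
exp(-rT) = 0.99891769; exp(-qT) = 0.99950032
P = K * exp(-rT) * N(-d2) - S_0 * exp(-qT) * N(-d1)
N(-d1) = 0.03997275; N(-d2) = 0.04575300
P = 25.7200 * 0.99891769 * 0.04575300 - 28.6700 * 0.99950032 * 0.03997275 = 0.0300

Answer: Price = 0.0300


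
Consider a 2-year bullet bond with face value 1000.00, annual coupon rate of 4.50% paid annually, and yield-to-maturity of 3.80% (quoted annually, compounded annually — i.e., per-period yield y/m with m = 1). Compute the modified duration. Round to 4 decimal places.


Coupon per period c = face * coupon_rate / m = 45.000000
Periods per year m = 1; per-period yield y/m = 0.038000
Number of cashflows N = 2
Cashflows (t years, CF_t, discount factor 1/(1+y/m)^(m*t), PV):
  t = 1.0000: CF_t = 45.000000, DF = 0.963391, PV = 43.352601
  t = 2.0000: CF_t = 1045.000000, DF = 0.928122, PV = 969.887994
Price P = sum_t PV_t = 1013.240595
First compute Macaulay numerator sum_t t * PV_t:
  t * PV_t at t = 1.0000: 43.352601
  t * PV_t at t = 2.0000: 1939.775988
Macaulay duration D = 1983.128590 / 1013.240595 = 1.957214
Modified duration = D / (1 + y/m) = 1.957214 / (1 + 0.038000) = 1.885563

Answer: Modified duration = 1.8856


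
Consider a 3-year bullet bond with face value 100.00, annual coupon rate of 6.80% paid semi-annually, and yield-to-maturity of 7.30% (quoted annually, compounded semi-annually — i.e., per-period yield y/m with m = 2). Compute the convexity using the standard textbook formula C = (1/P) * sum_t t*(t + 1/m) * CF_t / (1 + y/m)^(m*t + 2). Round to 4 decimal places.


Coupon per period c = face * coupon_rate / m = 3.400000
Periods per year m = 2; per-period yield y/m = 0.036500
Number of cashflows N = 6
Cashflows (t years, CF_t, discount factor 1/(1+y/m)^(m*t), PV):
  t = 0.5000: CF_t = 3.400000, DF = 0.964785, PV = 3.280270
  t = 1.0000: CF_t = 3.400000, DF = 0.930811, PV = 3.164757
  t = 1.5000: CF_t = 3.400000, DF = 0.898033, PV = 3.053311
  t = 2.0000: CF_t = 3.400000, DF = 0.866409, PV = 2.945789
  t = 2.5000: CF_t = 3.400000, DF = 0.835898, PV = 2.842054
  t = 3.0000: CF_t = 103.400000, DF = 0.806462, PV = 83.388219
Price P = sum_t PV_t = 98.674400
Convexity numerator sum_t t*(t + 1/m) * CF_t / (1+y/m)^(m*t + 2):
  t = 0.5000: term = 1.526655
  t = 1.0000: term = 4.418684
  t = 1.5000: term = 8.526163
  t = 2.0000: term = 13.709862
  t = 2.5000: term = 19.840611
  t = 3.0000: term = 814.995830
Convexity = (1/P) * sum = 863.017805 / 98.674400 = 8.746117

Answer: Convexity = 8.7461


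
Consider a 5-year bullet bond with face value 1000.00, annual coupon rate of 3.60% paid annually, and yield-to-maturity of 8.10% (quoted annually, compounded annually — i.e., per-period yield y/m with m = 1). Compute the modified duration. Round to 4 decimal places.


Answer: Modified duration = 4.2771

Derivation:
Coupon per period c = face * coupon_rate / m = 36.000000
Periods per year m = 1; per-period yield y/m = 0.081000
Number of cashflows N = 5
Cashflows (t years, CF_t, discount factor 1/(1+y/m)^(m*t), PV):
  t = 1.0000: CF_t = 36.000000, DF = 0.925069, PV = 33.302498
  t = 2.0000: CF_t = 36.000000, DF = 0.855753, PV = 30.807121
  t = 3.0000: CF_t = 36.000000, DF = 0.791631, PV = 28.498724
  t = 4.0000: CF_t = 36.000000, DF = 0.732314, PV = 26.363297
  t = 5.0000: CF_t = 1036.000000, DF = 0.677441, PV = 701.828961
Price P = sum_t PV_t = 820.800601
First compute Macaulay numerator sum_t t * PV_t:
  t * PV_t at t = 1.0000: 33.302498
  t * PV_t at t = 2.0000: 61.614242
  t * PV_t at t = 3.0000: 85.496173
  t * PV_t at t = 4.0000: 105.453189
  t * PV_t at t = 5.0000: 3509.144807
Macaulay duration D = 3795.010908 / 820.800601 = 4.623548
Modified duration = D / (1 + y/m) = 4.623548 / (1 + 0.081000) = 4.277103


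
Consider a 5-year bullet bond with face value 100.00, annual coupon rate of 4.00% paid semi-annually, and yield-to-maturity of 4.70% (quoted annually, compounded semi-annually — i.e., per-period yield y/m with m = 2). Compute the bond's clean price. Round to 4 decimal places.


Answer: Price = 96.9129

Derivation:
Coupon per period c = face * coupon_rate / m = 2.000000
Periods per year m = 2; per-period yield y/m = 0.023500
Number of cashflows N = 10
Cashflows (t years, CF_t, discount factor 1/(1+y/m)^(m*t), PV):
  t = 0.5000: CF_t = 2.000000, DF = 0.977040, PV = 1.954079
  t = 1.0000: CF_t = 2.000000, DF = 0.954606, PV = 1.909213
  t = 1.5000: CF_t = 2.000000, DF = 0.932688, PV = 1.865376
  t = 2.0000: CF_t = 2.000000, DF = 0.911273, PV = 1.822546
  t = 2.5000: CF_t = 2.000000, DF = 0.890350, PV = 1.780700
  t = 3.0000: CF_t = 2.000000, DF = 0.869907, PV = 1.739814
  t = 3.5000: CF_t = 2.000000, DF = 0.849934, PV = 1.699867
  t = 4.0000: CF_t = 2.000000, DF = 0.830419, PV = 1.660838
  t = 4.5000: CF_t = 2.000000, DF = 0.811352, PV = 1.622704
  t = 5.0000: CF_t = 102.000000, DF = 0.792723, PV = 80.857759
Price P = sum_t PV_t = 96.912898


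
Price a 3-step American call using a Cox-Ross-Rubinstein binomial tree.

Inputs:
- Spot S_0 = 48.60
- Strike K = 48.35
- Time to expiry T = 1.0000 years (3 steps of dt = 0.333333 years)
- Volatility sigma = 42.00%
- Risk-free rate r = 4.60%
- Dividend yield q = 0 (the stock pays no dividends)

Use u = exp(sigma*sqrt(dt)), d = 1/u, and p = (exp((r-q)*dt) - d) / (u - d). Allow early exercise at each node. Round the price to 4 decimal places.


dt = T/N = 0.333333
u = exp(sigma*sqrt(dt)) = 1.274415; d = 1/u = 0.784674
p = (exp((r-q)*dt) - d) / (u - d) = 0.471224
Discount per step: exp(-r*dt) = 0.984784
Stock lattice S(k, i) with i counting down-moves:
  k=0: S(0,0) = 48.6000
  k=1: S(1,0) = 61.9366; S(1,1) = 38.1351
  k=2: S(2,0) = 78.9329; S(2,1) = 48.6000; S(2,2) = 29.9237
  k=3: S(3,0) = 100.5932; S(3,1) = 61.9366; S(3,2) = 38.1351; S(3,3) = 23.4803
Terminal payoffs V(N, i) = max(S_T - K, 0):
  V(3,0) = 52.243221; V(3,1) = 13.586561; V(3,2) = 0.000000; V(3,3) = 0.000000
Backward induction: V(k, i) = exp(-r*dt) * [p * V(k+1, i) + (1-p) * V(k+1, i+1)]; then take max(V_cont, immediate exercise) for American.
  V(2,0) = exp(-r*dt) * [p*52.243221 + (1-p)*13.586561] = 31.318583; exercise = 30.582871; V(2,0) = max -> 31.318583
  V(2,1) = exp(-r*dt) * [p*13.586561 + (1-p)*0.000000] = 6.304892; exercise = 0.250000; V(2,1) = max -> 6.304892
  V(2,2) = exp(-r*dt) * [p*0.000000 + (1-p)*0.000000] = 0.000000; exercise = 0.000000; V(2,2) = max -> 0.000000
  V(1,0) = exp(-r*dt) * [p*31.318583 + (1-p)*6.304892] = 17.816646; exercise = 13.586561; V(1,0) = max -> 17.816646
  V(1,1) = exp(-r*dt) * [p*6.304892 + (1-p)*0.000000] = 2.925807; exercise = 0.000000; V(1,1) = max -> 2.925807
  V(0,0) = exp(-r*dt) * [p*17.816646 + (1-p)*2.925807] = 9.791434; exercise = 0.250000; V(0,0) = max -> 9.791434

Answer: Price = V(0,0) = 9.7914


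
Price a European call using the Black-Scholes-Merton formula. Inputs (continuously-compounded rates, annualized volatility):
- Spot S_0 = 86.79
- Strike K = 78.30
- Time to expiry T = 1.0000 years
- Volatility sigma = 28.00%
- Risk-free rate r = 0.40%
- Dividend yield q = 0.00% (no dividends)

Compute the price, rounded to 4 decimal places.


Answer: Price = 14.2304

Derivation:
d1 = (ln(S/K) + (r - q + 0.5*sigma^2) * T) / (sigma * sqrt(T)) = 0.52194216
d2 = d1 - sigma * sqrt(T) = 0.24194216
exp(-rT) = 0.99600799; exp(-qT) = 1.00000000
C = S_0 * exp(-qT) * N(d1) - K * exp(-rT) * N(d2)
N(d1) = 0.69914470; N(d2) = 0.59558751
C = 86.7900 * 1.00000000 * 0.69914470 - 78.3000 * 0.99600799 * 0.59558751 = 14.2304


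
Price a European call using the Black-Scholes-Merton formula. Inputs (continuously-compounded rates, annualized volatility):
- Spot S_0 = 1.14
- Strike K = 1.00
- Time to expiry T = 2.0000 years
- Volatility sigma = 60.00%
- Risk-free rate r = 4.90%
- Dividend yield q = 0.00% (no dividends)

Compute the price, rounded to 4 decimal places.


d1 = (ln(S/K) + (r - q + 0.5*sigma^2) * T) / (sigma * sqrt(T)) = 0.69417646
d2 = d1 - sigma * sqrt(T) = -0.15435167
exp(-rT) = 0.90664890; exp(-qT) = 1.00000000
C = S_0 * exp(-qT) * N(d1) - K * exp(-rT) * N(d2)
N(d1) = 0.75621422; N(d2) = 0.43866623
C = 1.1400 * 1.00000000 * 0.75621422 - 1.0000 * 0.90664890 * 0.43866623 = 0.4644

Answer: Price = 0.4644


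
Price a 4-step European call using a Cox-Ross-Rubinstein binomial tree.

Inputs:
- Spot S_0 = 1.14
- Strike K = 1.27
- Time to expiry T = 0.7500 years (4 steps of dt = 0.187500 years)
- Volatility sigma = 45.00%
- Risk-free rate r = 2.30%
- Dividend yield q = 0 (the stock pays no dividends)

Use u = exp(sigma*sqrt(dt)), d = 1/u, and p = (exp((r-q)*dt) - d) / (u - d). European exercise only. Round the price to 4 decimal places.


Answer: Price = V(0,0) = 0.1410

Derivation:
dt = T/N = 0.187500
u = exp(sigma*sqrt(dt)) = 1.215136; d = 1/u = 0.822953
p = (exp((r-q)*dt) - d) / (u - d) = 0.462460
Discount per step: exp(-r*dt) = 0.995697
Stock lattice S(k, i) with i counting down-moves:
  k=0: S(0,0) = 1.1400
  k=1: S(1,0) = 1.3853; S(1,1) = 0.9382
  k=2: S(2,0) = 1.6833; S(2,1) = 1.1400; S(2,2) = 0.7721
  k=3: S(3,0) = 2.0454; S(3,1) = 1.3853; S(3,2) = 0.9382; S(3,3) = 0.6354
  k=4: S(4,0) = 2.4854; S(4,1) = 1.6833; S(4,2) = 1.1400; S(4,3) = 0.7721; S(4,4) = 0.5229
Terminal payoffs V(N, i) = max(S_T - K, 0):
  V(4,0) = 1.215444; V(4,1) = 0.413272; V(4,2) = 0.000000; V(4,3) = 0.000000; V(4,4) = 0.000000
Backward induction: V(k, i) = exp(-r*dt) * [p * V(k+1, i) + (1-p) * V(k+1, i+1)].
  V(3,0) = exp(-r*dt) * [p*1.215444 + (1-p)*0.413272] = 0.780869
  V(3,1) = exp(-r*dt) * [p*0.413272 + (1-p)*0.000000] = 0.190299
  V(3,2) = exp(-r*dt) * [p*0.000000 + (1-p)*0.000000] = 0.000000
  V(3,3) = exp(-r*dt) * [p*0.000000 + (1-p)*0.000000] = 0.000000
  V(2,0) = exp(-r*dt) * [p*0.780869 + (1-p)*0.190299] = 0.461420
  V(2,1) = exp(-r*dt) * [p*0.190299 + (1-p)*0.000000] = 0.087627
  V(2,2) = exp(-r*dt) * [p*0.000000 + (1-p)*0.000000] = 0.000000
  V(1,0) = exp(-r*dt) * [p*0.461420 + (1-p)*0.087627] = 0.259370
  V(1,1) = exp(-r*dt) * [p*0.087627 + (1-p)*0.000000] = 0.040350
  V(0,0) = exp(-r*dt) * [p*0.259370 + (1-p)*0.040350] = 0.141028


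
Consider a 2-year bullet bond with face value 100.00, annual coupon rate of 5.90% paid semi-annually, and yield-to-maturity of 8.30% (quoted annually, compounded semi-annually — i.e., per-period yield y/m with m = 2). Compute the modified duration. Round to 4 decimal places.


Coupon per period c = face * coupon_rate / m = 2.950000
Periods per year m = 2; per-period yield y/m = 0.041500
Number of cashflows N = 4
Cashflows (t years, CF_t, discount factor 1/(1+y/m)^(m*t), PV):
  t = 0.5000: CF_t = 2.950000, DF = 0.960154, PV = 2.832453
  t = 1.0000: CF_t = 2.950000, DF = 0.921895, PV = 2.719590
  t = 1.5000: CF_t = 2.950000, DF = 0.885161, PV = 2.611224
  t = 2.0000: CF_t = 102.950000, DF = 0.849890, PV = 87.496212
Price P = sum_t PV_t = 95.659480
First compute Macaulay numerator sum_t t * PV_t:
  t * PV_t at t = 0.5000: 1.416227
  t * PV_t at t = 1.0000: 2.719590
  t * PV_t at t = 1.5000: 3.916837
  t * PV_t at t = 2.0000: 174.992425
Macaulay duration D = 183.045078 / 95.659480 = 1.913507
Modified duration = D / (1 + y/m) = 1.913507 / (1 + 0.041500) = 1.837261

Answer: Modified duration = 1.8373
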